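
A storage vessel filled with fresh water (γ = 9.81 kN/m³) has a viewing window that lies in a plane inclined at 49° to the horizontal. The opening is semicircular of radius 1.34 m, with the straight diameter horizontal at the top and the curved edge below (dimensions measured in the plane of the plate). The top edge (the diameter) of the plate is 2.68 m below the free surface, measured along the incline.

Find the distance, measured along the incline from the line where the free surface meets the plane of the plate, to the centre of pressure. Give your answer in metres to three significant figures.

γ = 9.81 kN/m³.
Let θ = 49° be the plate's angle to the horizontal; measure y along the incline from where the plane meets the free surface. Vertical depth h = y·sinθ with sinθ = 0.754710.
The centroid of a semicircle lies 4r/(3π) = 0.568714 m from the diameter, here below the top edge, so y_c = 2.68 + 0.568714 = 3.24871 m and h_c = 3.24871 × 0.754710 = 2.45183 m.
A = πr²/2 = π × 1.34²/2 = 2.82052 m².
Resultant F = γ·h_c·A = 9.81 × 2.45183 × 2.82052 = 67.8404 kN.
I_c = (π/8 − 8/(9π))·r⁴ = 0.109757 × 1.34⁴ = 0.353876 m⁴.
Centre of pressure: y_p = y_c + I_c/(y_c·A) = 3.24871 + 0.353876/(3.24871 × 2.82052) = 3.24871 + 0.0386199 = 3.28733 m along the plane.

y_p = 3.29 m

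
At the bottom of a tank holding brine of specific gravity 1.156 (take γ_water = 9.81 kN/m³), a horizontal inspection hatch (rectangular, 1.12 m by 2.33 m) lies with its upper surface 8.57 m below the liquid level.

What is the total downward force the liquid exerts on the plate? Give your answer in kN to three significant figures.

γ = 1.156 × 9.81 = 11.34036 kN/m³.
The plate is horizontal, so pressure is uniform at p = γ·h = 11.34036 × 8.57 = 97.1869 kN/m².
A = 1.12 × 2.33 = 2.6096 m².
F = p·A = 97.1869 × 2.6096 = 253.619 kN.

F ≈ 254 kN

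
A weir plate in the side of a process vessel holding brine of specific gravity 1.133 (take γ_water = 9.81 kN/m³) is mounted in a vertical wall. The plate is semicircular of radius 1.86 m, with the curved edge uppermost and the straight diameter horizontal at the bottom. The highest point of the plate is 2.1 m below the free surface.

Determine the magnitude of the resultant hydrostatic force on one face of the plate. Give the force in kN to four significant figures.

γ = 1.133 × 9.81 = 11.11473 kN/m³.
The centroid lies 4r/(3π) = 0.789409 m above the diameter, so r − 4r/(3π) = 1.86 − 0.789409 = 1.07059 m below the topmost point, so the centroid depth is h_c = 2.1 + 1.07059 = 3.17059 m.
A = πr²/2 = π × 1.86²/2 = 5.43433 m².
Resultant F = γ·h_c·A = 11.11473 × 3.17059 × 5.43433 = 191.507 kN.

F ≈ 191.5 kN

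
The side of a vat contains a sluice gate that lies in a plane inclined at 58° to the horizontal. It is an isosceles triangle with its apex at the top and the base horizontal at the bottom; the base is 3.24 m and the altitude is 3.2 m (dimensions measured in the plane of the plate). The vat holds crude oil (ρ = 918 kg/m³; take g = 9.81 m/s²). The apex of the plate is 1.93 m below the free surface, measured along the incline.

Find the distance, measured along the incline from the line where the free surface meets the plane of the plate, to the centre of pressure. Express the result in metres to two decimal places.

γ = ρg = 918 × 9.81 / 1000 = 9.00558 kN/m³.
Let θ = 58° be the plate's angle to the horizontal; measure y along the incline from where the plane meets the free surface. Vertical depth h = y·sinθ with sinθ = 0.848048.
With the apex up, the centroid sits 2h/3 = 2 × 3.2/3 = 2.13333 m below the apex, so y_c = 1.93 + 2.13333 = 4.06333 m and h_c = 4.06333 × 0.848048 = 3.4459 m.
A = ½ × 3.24 × 3.2 = 5.184 m².
Resultant F = γ·h_c·A = 9.00558 × 3.4459 × 5.184 = 160.872 kN.
I_c = b·h³/36 = 3.24 × 3.2³/36 = 2.94912 m⁴.
Centre of pressure: y_p = y_c + I_c/(y_c·A) = 4.06333 + 2.94912/(4.06333 × 5.184) = 4.06333 + 0.140006 = 4.20334 m along the plane.

y_p = 4.20 m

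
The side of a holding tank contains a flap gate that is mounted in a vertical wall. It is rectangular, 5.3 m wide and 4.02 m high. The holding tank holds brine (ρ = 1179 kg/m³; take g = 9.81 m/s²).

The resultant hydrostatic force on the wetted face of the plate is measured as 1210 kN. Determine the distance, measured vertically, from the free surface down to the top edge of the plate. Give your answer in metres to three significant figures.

γ = ρg = 1179 × 9.81 / 1000 = 11.56599 kN/m³.
A = 5.3 × 4.02 = 21.306 m².
From F = γ·h_c·A, the centroid depth is h_c = 1210/(11.56599 × 21.306) = 4.91022 m.
The centroid lies 4.02/2 = 2.01 m below the top edge, so the top edge sits at h_top = 4.91022 − 2.01 = 2.90022 m below the surface.

d_top ≈ 2.90 m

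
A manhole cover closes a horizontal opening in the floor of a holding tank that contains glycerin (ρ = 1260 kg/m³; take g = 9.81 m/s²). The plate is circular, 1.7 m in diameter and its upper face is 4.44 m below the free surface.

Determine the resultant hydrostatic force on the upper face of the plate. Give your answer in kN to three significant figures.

γ = ρg = 1260 × 9.81 / 1000 = 12.3606 kN/m³.
The plate is horizontal, so pressure is uniform at p = γ·h = 12.3606 × 4.44 = 54.8811 kN/m².
A = π(0.85)² = 2.2698 m².
F = p·A = 54.8811 × 2.2698 = 124.569 kN.

F ≈ 125 kN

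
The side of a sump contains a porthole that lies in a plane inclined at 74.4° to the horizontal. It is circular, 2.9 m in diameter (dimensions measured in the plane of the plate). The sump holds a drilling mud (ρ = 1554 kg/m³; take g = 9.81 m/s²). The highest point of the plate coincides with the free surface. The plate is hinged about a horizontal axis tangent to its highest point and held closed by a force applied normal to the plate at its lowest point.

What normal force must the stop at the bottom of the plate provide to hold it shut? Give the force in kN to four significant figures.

γ = ρg = 1554 × 9.81 / 1000 = 15.24474 kN/m³.
Let θ = 74.4° be the plate's angle to the horizontal; measure y along the incline from where the plane meets the free surface. Vertical depth h = y·sinθ with sinθ = 0.963163.
The centroid is at the centre, 1.45 m below the top of the plate, so y_c = 1.45 m and h_c = 1.45 × 0.963163 = 1.39659 m.
A = π(1.45)² = 6.6052 m².
Resultant F = γ·h_c·A = 15.24474 × 1.39659 × 6.6052 = 140.629 kN.
I_c = πr⁴/4 = π × 1.45⁴/4 = 3.47186 m⁴.
Centre of pressure: y_p = y_c + I_c/(y_c·A) = 1.45 + 3.47186/(1.45 × 6.6052) = 1.45 + 0.3625 = 1.8125 m along the plane.
The resultant acts 1.45 + 0.3625 = 1.8125 m (along the plate) below the hinge at the top edge, so the moment about the hinge is M = F × 1.8125 = 140.629 × 1.8125 = 254.89 kN·m.
A normal force at the bottom, 2.9 m from the hinge, must supply this moment: P = 254.89/2.9 = 87.8931 kN.

P ≈ 87.89 kN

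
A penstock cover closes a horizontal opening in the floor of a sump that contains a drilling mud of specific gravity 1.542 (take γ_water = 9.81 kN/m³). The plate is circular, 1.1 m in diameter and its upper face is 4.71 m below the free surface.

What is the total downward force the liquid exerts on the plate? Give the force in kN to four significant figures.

F ≈ 67.71 kN

γ = 1.542 × 9.81 = 15.12702 kN/m³.
The plate is horizontal, so pressure is uniform at p = γ·h = 15.12702 × 4.71 = 71.2483 kN/m².
A = π(0.55)² = 0.950332 m².
F = p·A = 71.2483 × 0.950332 = 67.7095 kN.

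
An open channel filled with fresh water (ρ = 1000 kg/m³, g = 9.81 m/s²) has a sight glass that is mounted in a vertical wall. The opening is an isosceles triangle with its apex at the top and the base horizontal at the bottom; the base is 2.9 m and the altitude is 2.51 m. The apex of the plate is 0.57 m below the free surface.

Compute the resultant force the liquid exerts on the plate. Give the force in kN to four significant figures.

F ≈ 80.09 kN

γ = ρg = 1000 × 9.81 = 9810 N/m³ = 9.81 kN/m³.
With the apex up, the centroid sits 2h/3 = 2 × 2.51/3 = 1.67333 m below the apex, so the centroid depth is h_c = 0.57 + 1.67333 = 2.24333 m.
A = ½ × 2.9 × 2.51 = 3.6395 m².
Resultant F = γ·h_c·A = 9.81 × 2.24333 × 3.6395 = 80.0947 kN.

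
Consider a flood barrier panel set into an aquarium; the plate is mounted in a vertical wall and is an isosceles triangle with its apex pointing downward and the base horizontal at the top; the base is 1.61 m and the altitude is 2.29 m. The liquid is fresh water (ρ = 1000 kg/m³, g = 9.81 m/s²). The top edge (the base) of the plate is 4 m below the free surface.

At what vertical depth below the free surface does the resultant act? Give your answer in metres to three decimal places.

γ = ρg = 1000 × 9.81 = 9810 N/m³ = 9.81 kN/m³.
With the apex down, the centroid sits h/3 = 2.29/3 = 0.763333 m below the base (the top edge), so the centroid depth is h_c = 4 + 0.763333 = 4.76333 m.
A = ½ × 1.61 × 2.29 = 1.84345 m².
Resultant F = γ·h_c·A = 9.81 × 4.76333 × 1.84345 = 86.1412 kN.
I_c = b·h³/36 = 1.61 × 2.29³/36 = 0.537069 m⁴.
Centre of pressure: y_p = y_c + I_c/(y_c·A) = 4.76333 + 0.537069/(4.76333 × 1.84345) = 4.76333 + 0.0611629 = 4.82449 m along the plane.

h_p = 4.824 m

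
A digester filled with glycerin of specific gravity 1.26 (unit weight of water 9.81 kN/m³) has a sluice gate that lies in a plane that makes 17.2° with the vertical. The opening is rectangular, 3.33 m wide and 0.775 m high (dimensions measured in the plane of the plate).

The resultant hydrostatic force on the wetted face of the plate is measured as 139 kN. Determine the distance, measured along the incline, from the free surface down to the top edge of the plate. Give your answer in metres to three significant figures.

y_top ≈ 4.17 m

γ = 1.26 × 9.81 = 12.3606 kN/m³.
A = 3.33 × 0.775 = 2.58075 m².
From F = γ·h_c·A, the centroid depth is h_c = 139/(12.3606 × 2.58075) = 4.35742 m.
The plate makes 17.2° with the vertical, i.e. θ = 90° − 17.2° = 72.8° to the horizontal. Measuring y along the incline from the free-surface line, vertical depth h = y·sinθ with sinθ = 0.955278.
Along the incline, y_c = h_c/sinθ = 4.35742/0.955278 = 4.56142 m.
The centroid lies 0.775/2 = 0.3875 m below the top edge, so the top edge sits at y_top = 4.56142 − 0.3875 = 4.17392 m along the incline.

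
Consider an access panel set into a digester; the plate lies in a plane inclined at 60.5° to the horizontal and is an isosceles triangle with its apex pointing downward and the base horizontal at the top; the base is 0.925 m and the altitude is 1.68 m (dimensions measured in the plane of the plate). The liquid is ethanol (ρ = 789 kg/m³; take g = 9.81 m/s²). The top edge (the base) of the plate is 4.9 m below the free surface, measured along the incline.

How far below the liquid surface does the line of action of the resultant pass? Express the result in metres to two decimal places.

γ = ρg = 789 × 9.81 / 1000 = 7.74009 kN/m³.
Let θ = 60.5° be the plate's angle to the horizontal; measure y along the incline from where the plane meets the free surface. Vertical depth h = y·sinθ with sinθ = 0.870356.
With the apex down, the centroid sits h/3 = 1.68/3 = 0.56 m below the base (the top edge), so y_c = 4.9 + 0.56 = 5.46 m and h_c = 5.46 × 0.870356 = 4.75214 m.
A = ½ × 0.925 × 1.68 = 0.777 m².
Resultant F = γ·h_c·A = 7.74009 × 4.75214 × 0.777 = 28.5796 kN.
I_c = b·h³/36 = 0.925 × 1.68³/36 = 0.121834 m⁴.
Centre of pressure: y_p = y_c + I_c/(y_c·A) = 5.46 + 0.121834/(5.46 × 0.777) = 5.46 + 0.028718 = 5.48872 m along the plane.
Vertically, h_p = y_p·sinθ = 5.48872 × 0.870356 = 4.77714 m.

h_p = 4.78 m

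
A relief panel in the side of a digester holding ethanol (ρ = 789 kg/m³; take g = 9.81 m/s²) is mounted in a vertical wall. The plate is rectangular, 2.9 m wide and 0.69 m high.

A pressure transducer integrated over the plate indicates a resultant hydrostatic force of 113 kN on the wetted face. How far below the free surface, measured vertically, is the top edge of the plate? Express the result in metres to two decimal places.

d_top ≈ 6.95 m

γ = ρg = 789 × 9.81 / 1000 = 7.74009 kN/m³.
A = 2.9 × 0.69 = 2.001 m².
From F = γ·h_c·A, the centroid depth is h_c = 113/(7.74009 × 2.001) = 7.29601 m.
The centroid lies 0.69/2 = 0.345 m below the top edge, so the top edge sits at h_top = 7.29601 − 0.345 = 6.95101 m below the surface.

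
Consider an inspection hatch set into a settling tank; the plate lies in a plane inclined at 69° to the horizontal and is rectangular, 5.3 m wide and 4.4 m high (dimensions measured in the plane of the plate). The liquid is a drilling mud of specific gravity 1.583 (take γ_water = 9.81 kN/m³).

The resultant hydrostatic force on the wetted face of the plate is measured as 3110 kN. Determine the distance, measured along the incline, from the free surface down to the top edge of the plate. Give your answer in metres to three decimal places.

y_top ≈ 6.999 m

γ = 1.583 × 9.81 = 15.52923 kN/m³.
A = 5.3 × 4.4 = 23.32 m².
From F = γ·h_c·A, the centroid depth is h_c = 3110/(15.52923 × 23.32) = 8.5878 m.
Let θ = 69° be the plate's angle to the horizontal; measure y along the incline from where the plane meets the free surface. Vertical depth h = y·sinθ with sinθ = 0.933580.
Along the incline, y_c = h_c/sinθ = 8.5878/0.933580 = 9.19878 m.
The centroid lies 4.4/2 = 2.2 m below the top edge, so the top edge sits at y_top = 9.19878 − 2.2 = 6.99878 m along the incline.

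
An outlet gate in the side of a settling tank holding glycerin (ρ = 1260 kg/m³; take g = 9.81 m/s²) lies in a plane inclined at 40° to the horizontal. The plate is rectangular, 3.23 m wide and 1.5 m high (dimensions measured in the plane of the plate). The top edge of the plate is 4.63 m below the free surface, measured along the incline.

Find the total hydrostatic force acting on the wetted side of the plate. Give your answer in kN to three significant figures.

F ≈ 207 kN

γ = ρg = 1260 × 9.81 / 1000 = 12.3606 kN/m³.
Let θ = 40° be the plate's angle to the horizontal; measure y along the incline from where the plane meets the free surface. Vertical depth h = y·sinθ with sinθ = 0.642788.
The centroid lies 1.5/2 = 0.75 m below the top edge, so y_c = 4.63 + 0.75 = 5.38 m and h_c = 5.38 × 0.642788 = 3.4582 m.
A = 3.23 × 1.5 = 4.845 m².
Resultant F = γ·h_c·A = 12.3606 × 3.4582 × 4.845 = 207.102 kN.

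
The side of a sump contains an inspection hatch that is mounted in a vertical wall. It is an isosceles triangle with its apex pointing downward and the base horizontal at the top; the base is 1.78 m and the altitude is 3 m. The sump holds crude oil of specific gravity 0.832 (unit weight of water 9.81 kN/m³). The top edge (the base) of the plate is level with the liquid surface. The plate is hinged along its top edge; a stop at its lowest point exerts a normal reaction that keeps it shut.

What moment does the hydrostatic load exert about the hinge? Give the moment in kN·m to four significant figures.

γ = 0.832 × 9.81 = 8.16192 kN/m³.
With the apex down, the centroid sits h/3 = 3/3 = 1 m below the base (the top edge), so the centroid depth is h_c = 1 m.
A = ½ × 1.78 × 3 = 2.67 m².
Resultant F = γ·h_c·A = 8.16192 × 1 × 2.67 = 21.7923 kN.
I_c = b·h³/36 = 1.78 × 3³/36 = 1.335 m⁴.
Centre of pressure: y_p = y_c + I_c/(y_c·A) = 1 + 1.335/(1 × 2.67) = 1 + 0.5 = 1.5 m along the plane.
The resultant acts 1 + 0.5 = 1.5 m (along the plate) below the hinge at the top edge, so the moment about the hinge is M = F × 1.5 = 21.7923 × 1.5 = 32.6885 kN·m.

M ≈ 32.69 kN·m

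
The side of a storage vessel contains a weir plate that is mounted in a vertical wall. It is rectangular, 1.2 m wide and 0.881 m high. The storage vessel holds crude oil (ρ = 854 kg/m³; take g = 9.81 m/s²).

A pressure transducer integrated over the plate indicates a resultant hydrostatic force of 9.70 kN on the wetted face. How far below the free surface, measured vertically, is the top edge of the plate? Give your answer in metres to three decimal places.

d_top ≈ 0.655 m

γ = ρg = 854 × 9.81 / 1000 = 8.37774 kN/m³.
A = 1.2 × 0.881 = 1.0572 m².
From F = γ·h_c·A, the centroid depth is h_c = 9.70/(8.37774 × 1.0572) = 1.09519 m.
The centroid lies 0.881/2 = 0.4405 m below the top edge, so the top edge sits at h_top = 1.09519 − 0.4405 = 0.65469 m below the surface.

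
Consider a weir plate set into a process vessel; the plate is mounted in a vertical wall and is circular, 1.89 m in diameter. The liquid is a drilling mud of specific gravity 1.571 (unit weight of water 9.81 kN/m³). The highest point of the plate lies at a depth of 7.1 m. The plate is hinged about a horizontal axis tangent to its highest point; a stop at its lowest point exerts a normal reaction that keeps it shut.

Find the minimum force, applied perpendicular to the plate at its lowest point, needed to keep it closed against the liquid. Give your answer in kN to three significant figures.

P ≈ 179 kN

γ = 1.571 × 9.81 = 15.41151 kN/m³.
The centroid is at the centre, 0.945 m below the top of the plate, so the centroid depth is h_c = 7.1 + 0.945 = 8.045 m.
A = π(0.945)² = 2.80552 m².
Resultant F = γ·h_c·A = 15.41151 × 8.045 × 2.80552 = 347.844 kN.
I_c = πr⁴/4 = π × 0.945⁴/4 = 0.62635 m⁴.
Centre of pressure: y_p = y_c + I_c/(y_c·A) = 8.045 + 0.62635/(8.045 × 2.80552) = 8.045 + 0.0277509 = 8.07275 m along the plane.
The resultant acts 0.945 + 0.0277509 = 0.972751 m (along the plate) below the hinge at the top edge, so the moment about the hinge is M = F × 0.972751 = 347.844 × 0.972751 = 338.366 kN·m.
A normal force at the bottom, 1.89 m from the hinge, must supply this moment: P = 338.366/1.89 = 179.03 kN.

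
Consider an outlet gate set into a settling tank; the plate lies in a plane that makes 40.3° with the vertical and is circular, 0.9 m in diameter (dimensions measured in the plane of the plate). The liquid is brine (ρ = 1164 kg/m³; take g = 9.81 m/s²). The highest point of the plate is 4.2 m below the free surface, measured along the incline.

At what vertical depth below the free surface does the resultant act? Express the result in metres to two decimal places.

γ = ρg = 1164 × 9.81 / 1000 = 11.41884 kN/m³.
The plate makes 40.3° with the vertical, i.e. θ = 90° − 40.3° = 49.7° to the horizontal. Measuring y along the incline from the free-surface line, vertical depth h = y·sinθ with sinθ = 0.762668.
The centroid is at the centre, 0.45 m below the top of the plate, so y_c = 4.2 + 0.45 = 4.65 m and h_c = 4.65 × 0.762668 = 3.54641 m.
A = π(0.45)² = 0.636173 m².
Resultant F = γ·h_c·A = 11.41884 × 3.54641 × 0.636173 = 25.7624 kN.
I_c = πr⁴/4 = π × 0.45⁴/4 = 0.0322062 m⁴.
Centre of pressure: y_p = y_c + I_c/(y_c·A) = 4.65 + 0.0322062/(4.65 × 0.636173) = 4.65 + 0.0108871 = 4.66089 m along the plane.
Vertically, h_p = y_p·sinθ = 4.66089 × 0.762668 = 3.55471 m.

h_p = 3.55 m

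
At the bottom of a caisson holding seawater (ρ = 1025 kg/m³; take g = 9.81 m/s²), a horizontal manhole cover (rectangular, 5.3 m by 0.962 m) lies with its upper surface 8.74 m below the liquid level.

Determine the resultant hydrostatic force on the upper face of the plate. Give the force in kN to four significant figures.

F ≈ 448.1 kN

γ = ρg = 1025 × 9.81 / 1000 = 10.05525 kN/m³.
The plate is horizontal, so pressure is uniform at p = γ·h = 10.05525 × 8.74 = 87.8829 kN/m².
A = 5.3 × 0.962 = 5.0986 m².
F = p·A = 87.8829 × 5.0986 = 448.08 kN.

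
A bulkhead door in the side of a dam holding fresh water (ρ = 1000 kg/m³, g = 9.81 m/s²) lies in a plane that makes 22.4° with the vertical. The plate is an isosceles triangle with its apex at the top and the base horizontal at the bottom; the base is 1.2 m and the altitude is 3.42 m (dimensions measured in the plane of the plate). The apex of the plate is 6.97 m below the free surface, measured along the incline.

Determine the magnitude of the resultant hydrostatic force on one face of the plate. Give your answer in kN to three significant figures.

γ = ρg = 1000 × 9.81 = 9810 N/m³ = 9.81 kN/m³.
The plate makes 22.4° with the vertical, i.e. θ = 90° − 22.4° = 67.6° to the horizontal. Measuring y along the incline from the free-surface line, vertical depth h = y·sinθ with sinθ = 0.924546.
With the apex up, the centroid sits 2h/3 = 2 × 3.42/3 = 2.28 m below the apex, so y_c = 6.97 + 2.28 = 9.25 m and h_c = 9.25 × 0.924546 = 8.55205 m.
A = ½ × 1.2 × 3.42 = 2.052 m².
Resultant F = γ·h_c·A = 9.81 × 8.55205 × 2.052 = 172.154 kN.

F ≈ 172 kN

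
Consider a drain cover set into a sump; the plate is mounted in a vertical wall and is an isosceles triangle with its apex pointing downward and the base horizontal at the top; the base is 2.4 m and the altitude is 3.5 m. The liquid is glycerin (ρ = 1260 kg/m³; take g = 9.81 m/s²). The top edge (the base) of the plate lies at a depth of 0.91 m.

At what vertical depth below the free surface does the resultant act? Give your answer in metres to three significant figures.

γ = ρg = 1260 × 9.81 / 1000 = 12.3606 kN/m³.
With the apex down, the centroid sits h/3 = 3.5/3 = 1.16667 m below the base (the top edge), so the centroid depth is h_c = 0.91 + 1.16667 = 2.07667 m.
A = ½ × 2.4 × 3.5 = 4.2 m².
Resultant F = γ·h_c·A = 12.3606 × 2.07667 × 4.2 = 107.809 kN.
I_c = b·h³/36 = 2.4 × 3.5³/36 = 2.85833 m⁴.
Centre of pressure: y_p = y_c + I_c/(y_c·A) = 2.07667 + 2.85833/(2.07667 × 4.2) = 2.07667 + 0.327714 = 2.40438 m along the plane.

h_p = 2.40 m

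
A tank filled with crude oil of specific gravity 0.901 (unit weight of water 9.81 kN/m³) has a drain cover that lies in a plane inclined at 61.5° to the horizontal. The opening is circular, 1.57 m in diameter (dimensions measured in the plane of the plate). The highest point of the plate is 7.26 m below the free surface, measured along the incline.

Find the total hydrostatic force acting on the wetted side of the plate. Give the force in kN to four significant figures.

γ = 0.901 × 9.81 = 8.83881 kN/m³.
Let θ = 61.5° be the plate's angle to the horizontal; measure y along the incline from where the plane meets the free surface. Vertical depth h = y·sinθ with sinθ = 0.878817.
The centroid is at the centre, 0.785 m below the top of the plate, so y_c = 7.26 + 0.785 = 8.045 m and h_c = 8.045 × 0.878817 = 7.07008 m.
A = π(0.785)² = 1.93593 m².
Resultant F = γ·h_c·A = 8.83881 × 7.07008 × 1.93593 = 120.978 kN.

F ≈ 121.0 kN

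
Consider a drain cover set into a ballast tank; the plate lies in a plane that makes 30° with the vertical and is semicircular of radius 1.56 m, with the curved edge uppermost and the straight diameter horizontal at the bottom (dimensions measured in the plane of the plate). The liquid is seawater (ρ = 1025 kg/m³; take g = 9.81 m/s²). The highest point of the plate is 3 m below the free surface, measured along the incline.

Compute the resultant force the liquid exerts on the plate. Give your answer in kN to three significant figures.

γ = ρg = 1025 × 9.81 / 1000 = 10.05525 kN/m³.
The plate makes 30° with the vertical, i.e. θ = 90° − 30° = 60° to the horizontal. Measuring y along the incline from the free-surface line, vertical depth h = y·sinθ with sinθ = 0.866025.
The centroid lies 4r/(3π) = 0.662085 m above the diameter, so r − 4r/(3π) = 1.56 − 0.662085 = 0.897915 m below the topmost point, so y_c = 3 + 0.897915 = 3.89792 m and h_c = 3.89792 × 0.866025 = 3.3757 m.
A = πr²/2 = π × 1.56²/2 = 3.82269 m².
Resultant F = γ·h_c·A = 10.05525 × 3.3757 × 3.82269 = 129.756 kN.

F ≈ 130 kN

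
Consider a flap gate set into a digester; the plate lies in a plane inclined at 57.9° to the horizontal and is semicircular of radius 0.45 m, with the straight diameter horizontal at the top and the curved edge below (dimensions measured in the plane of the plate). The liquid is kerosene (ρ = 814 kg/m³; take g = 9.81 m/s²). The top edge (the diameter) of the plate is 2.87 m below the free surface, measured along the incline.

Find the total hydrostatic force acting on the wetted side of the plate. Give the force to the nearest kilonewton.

γ = ρg = 814 × 9.81 / 1000 = 7.98534 kN/m³.
Let θ = 57.9° be the plate's angle to the horizontal; measure y along the incline from where the plane meets the free surface. Vertical depth h = y·sinθ with sinθ = 0.847122.
The centroid of a semicircle lies 4r/(3π) = 0.190986 m from the diameter, here below the top edge, so y_c = 2.87 + 0.190986 = 3.06099 m and h_c = 3.06099 × 0.847122 = 2.59303 m.
A = πr²/2 = π × 0.45²/2 = 0.318086 m².
Resultant F = γ·h_c·A = 7.98534 × 2.59303 × 0.318086 = 6.58636 kN.

F ≈ 7 kN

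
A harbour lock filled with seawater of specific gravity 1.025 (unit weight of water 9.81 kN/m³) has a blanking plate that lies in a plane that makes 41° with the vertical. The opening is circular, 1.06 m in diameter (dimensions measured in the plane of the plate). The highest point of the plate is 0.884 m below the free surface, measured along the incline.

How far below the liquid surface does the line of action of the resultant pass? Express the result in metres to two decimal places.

γ = 1.025 × 9.81 = 10.05525 kN/m³.
The plate makes 41° with the vertical, i.e. θ = 90° − 41° = 49° to the horizontal. Measuring y along the incline from the free-surface line, vertical depth h = y·sinθ with sinθ = 0.754710.
The centroid is at the centre, 0.53 m below the top of the plate, so y_c = 0.884 + 0.53 = 1.414 m and h_c = 1.414 × 0.754710 = 1.06716 m.
A = π(0.53)² = 0.882473 m².
Resultant F = γ·h_c·A = 10.05525 × 1.06716 × 0.882473 = 9.46943 kN.
I_c = πr⁴/4 = π × 0.53⁴/4 = 0.0619717 m⁴.
Centre of pressure: y_p = y_c + I_c/(y_c·A) = 1.414 + 0.0619717/(1.414 × 0.882473) = 1.414 + 0.0496641 = 1.46366 m along the plane.
Vertically, h_p = y_p·sinθ = 1.46366 × 0.754710 = 1.10464 m.

h_p = 1.10 m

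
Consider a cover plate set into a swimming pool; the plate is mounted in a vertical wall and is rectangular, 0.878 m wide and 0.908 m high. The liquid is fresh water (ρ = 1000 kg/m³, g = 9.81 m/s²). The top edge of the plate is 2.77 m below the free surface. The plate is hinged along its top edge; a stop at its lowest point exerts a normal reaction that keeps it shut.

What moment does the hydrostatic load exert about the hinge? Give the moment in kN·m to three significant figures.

M ≈ 12.0 kN·m

γ = ρg = 1000 × 9.81 = 9810 N/m³ = 9.81 kN/m³.
The centroid lies 0.908/2 = 0.454 m below the top edge, so the centroid depth is h_c = 2.77 + 0.454 = 3.224 m.
A = 0.878 × 0.908 = 0.797224 m².
Resultant F = γ·h_c·A = 9.81 × 3.224 × 0.797224 = 25.2142 kN.
I_c = b·h³/12 = 0.878 × 0.908³/12 = 0.0547735 m⁴.
Centre of pressure: y_p = y_c + I_c/(y_c·A) = 3.224 + 0.0547735/(3.224 × 0.797224) = 3.224 + 0.0213106 = 3.24531 m along the plane.
The resultant acts 0.454 + 0.0213106 = 0.475311 m (along the plate) below the hinge at the top edge, so the moment about the hinge is M = F × 0.475311 = 25.2142 × 0.475311 = 11.9846 kN·m.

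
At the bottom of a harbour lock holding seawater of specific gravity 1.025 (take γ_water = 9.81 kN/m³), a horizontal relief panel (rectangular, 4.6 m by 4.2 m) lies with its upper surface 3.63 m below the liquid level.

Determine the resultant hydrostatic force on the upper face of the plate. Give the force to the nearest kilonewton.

F ≈ 705 kN

γ = 1.025 × 9.81 = 10.05525 kN/m³.
The plate is horizontal, so pressure is uniform at p = γ·h = 10.05525 × 3.63 = 36.5006 kN/m².
A = 4.6 × 4.2 = 19.32 m².
F = p·A = 36.5006 × 19.32 = 705.192 kN.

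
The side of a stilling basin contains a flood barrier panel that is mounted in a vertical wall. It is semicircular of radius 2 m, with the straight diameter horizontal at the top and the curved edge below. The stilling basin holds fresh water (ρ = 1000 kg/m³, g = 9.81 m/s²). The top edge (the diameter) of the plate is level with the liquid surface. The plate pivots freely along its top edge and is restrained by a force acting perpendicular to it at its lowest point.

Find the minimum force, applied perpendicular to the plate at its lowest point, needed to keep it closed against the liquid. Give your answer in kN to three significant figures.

P ≈ 30.8 kN

γ = ρg = 1000 × 9.81 = 9810 N/m³ = 9.81 kN/m³.
The centroid of a semicircle lies 4r/(3π) = 0.848826 m from the diameter, here below the top edge, so the centroid depth is h_c = 0.848826 m.
A = πr²/2 = π × 2²/2 = 6.28319 m².
Resultant F = γ·h_c·A = 9.81 × 0.848826 × 6.28319 = 52.32 kN.
I_c = (π/8 − 8/(9π))·r⁴ = 0.109757 × 2⁴ = 1.75611 m⁴.
Centre of pressure: y_p = y_c + I_c/(y_c·A) = 0.848826 + 1.75611/(0.848826 × 6.28319) = 0.848826 + 0.329271 = 1.1781 m along the plane.
The resultant acts 0.848826 + 0.329271 = 1.1781 m (along the plate) below the hinge at the top edge, so the moment about the hinge is M = F × 1.1781 = 52.32 × 1.1781 = 61.6382 kN·m.
A normal force at the bottom, 2 m from the hinge, must supply this moment: P = 61.6382/2 = 30.8191 kN.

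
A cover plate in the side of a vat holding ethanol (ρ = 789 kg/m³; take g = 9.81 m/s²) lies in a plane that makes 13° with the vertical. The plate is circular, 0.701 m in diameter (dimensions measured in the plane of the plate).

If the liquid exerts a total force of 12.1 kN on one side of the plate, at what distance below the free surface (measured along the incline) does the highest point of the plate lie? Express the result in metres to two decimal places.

γ = ρg = 789 × 9.81 / 1000 = 7.74009 kN/m³.
A = π(0.3505)² = 0.385945 m².
From F = γ·h_c·A, the centroid depth is h_c = 12.1/(7.74009 × 0.385945) = 4.05055 m.
The plate makes 13° with the vertical, i.e. θ = 90° − 13° = 77° to the horizontal. Measuring y along the incline from the free-surface line, vertical depth h = y·sinθ with sinθ = 0.974370.
Along the incline, y_c = h_c/sinθ = 4.05055/0.974370 = 4.1571 m.
The centroid is at the centre, 0.3505 m below the top of the plate, so the highest point sits at y_top = 4.1571 − 0.3505 = 3.8066 m along the incline.

y_top ≈ 3.81 m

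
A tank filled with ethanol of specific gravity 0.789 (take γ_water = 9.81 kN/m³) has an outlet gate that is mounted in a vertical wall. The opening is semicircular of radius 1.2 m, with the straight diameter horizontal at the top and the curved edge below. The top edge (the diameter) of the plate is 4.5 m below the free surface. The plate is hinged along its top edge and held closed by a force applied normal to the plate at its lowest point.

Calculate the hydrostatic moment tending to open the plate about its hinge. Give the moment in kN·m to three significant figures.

M ≈ 46.4 kN·m

γ = 0.789 × 9.81 = 7.74009 kN/m³.
The centroid of a semicircle lies 4r/(3π) = 0.509296 m from the diameter, here below the top edge, so the centroid depth is h_c = 4.5 + 0.509296 = 5.0093 m.
A = πr²/2 = π × 1.2²/2 = 2.26195 m².
Resultant F = γ·h_c·A = 7.74009 × 5.0093 × 2.26195 = 87.7013 kN.
I_c = (π/8 − 8/(9π))·r⁴ = 0.109757 × 1.2⁴ = 0.227592 m⁴.
Centre of pressure: y_p = y_c + I_c/(y_c·A) = 5.0093 + 0.227592/(5.0093 × 2.26195) = 5.0093 + 0.0200862 = 5.02939 m along the plane.
The resultant acts 0.509296 + 0.0200862 = 0.529382 m (along the plate) below the hinge at the top edge, so the moment about the hinge is M = F × 0.529382 = 87.7013 × 0.529382 = 46.4275 kN·m.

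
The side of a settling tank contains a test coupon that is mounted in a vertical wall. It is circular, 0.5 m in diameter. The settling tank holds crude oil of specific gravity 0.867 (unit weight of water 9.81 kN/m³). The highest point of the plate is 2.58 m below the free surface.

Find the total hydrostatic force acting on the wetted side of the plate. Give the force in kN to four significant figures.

γ = 0.867 × 9.81 = 8.50527 kN/m³.
The centroid is at the centre, 0.25 m below the top of the plate, so the centroid depth is h_c = 2.58 + 0.25 = 2.83 m.
A = π(0.25)² = 0.19635 m².
Resultant F = γ·h_c·A = 8.50527 × 2.83 × 0.19635 = 4.72613 kN.

F ≈ 4.726 kN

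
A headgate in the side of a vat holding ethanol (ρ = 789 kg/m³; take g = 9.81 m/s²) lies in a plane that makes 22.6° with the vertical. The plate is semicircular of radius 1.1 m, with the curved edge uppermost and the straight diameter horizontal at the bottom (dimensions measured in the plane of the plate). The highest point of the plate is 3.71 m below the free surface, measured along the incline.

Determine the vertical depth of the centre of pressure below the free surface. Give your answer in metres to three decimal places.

γ = ρg = 789 × 9.81 / 1000 = 7.74009 kN/m³.
The plate makes 22.6° with the vertical, i.e. θ = 90° − 22.6° = 67.4° to the horizontal. Measuring y along the incline from the free-surface line, vertical depth h = y·sinθ with sinθ = 0.923210.
The centroid lies 4r/(3π) = 0.466854 m above the diameter, so r − 4r/(3π) = 1.1 − 0.466854 = 0.633146 m below the topmost point, so y_c = 3.71 + 0.633146 = 4.34315 m and h_c = 4.34315 × 0.923210 = 4.00964 m.
A = πr²/2 = π × 1.1²/2 = 1.90066 m².
Resultant F = γ·h_c·A = 7.74009 × 4.00964 × 1.90066 = 58.9869 kN.
I_c = (π/8 − 8/(9π))·r⁴ = 0.109757 × 1.1⁴ = 0.160695 m⁴.
Centre of pressure: y_p = y_c + I_c/(y_c·A) = 4.34315 + 0.160695/(4.34315 × 1.90066) = 4.34315 + 0.0194667 = 4.36262 m along the plane.
Vertically, h_p = y_p·sinθ = 4.36262 × 0.923210 = 4.02761 m.

h_p = 4.028 m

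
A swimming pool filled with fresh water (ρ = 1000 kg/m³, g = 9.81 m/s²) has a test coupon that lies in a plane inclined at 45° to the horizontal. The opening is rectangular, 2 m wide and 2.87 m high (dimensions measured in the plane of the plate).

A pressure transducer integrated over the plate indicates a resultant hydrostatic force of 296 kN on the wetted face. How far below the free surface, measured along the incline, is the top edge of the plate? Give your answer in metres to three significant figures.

γ = ρg = 1000 × 9.81 = 9810 N/m³ = 9.81 kN/m³.
A = 2 × 2.87 = 5.74 m².
From F = γ·h_c·A, the centroid depth is h_c = 296/(9.81 × 5.74) = 5.25667 m.
Let θ = 45° be the plate's angle to the horizontal; measure y along the incline from where the plane meets the free surface. Vertical depth h = y·sinθ with sinθ = 0.707107.
Along the incline, y_c = h_c/sinθ = 5.25667/0.707107 = 7.43405 m.
The centroid lies 2.87/2 = 1.435 m below the top edge, so the top edge sits at y_top = 7.43405 − 1.435 = 5.99905 m along the incline.

y_top ≈ 6.00 m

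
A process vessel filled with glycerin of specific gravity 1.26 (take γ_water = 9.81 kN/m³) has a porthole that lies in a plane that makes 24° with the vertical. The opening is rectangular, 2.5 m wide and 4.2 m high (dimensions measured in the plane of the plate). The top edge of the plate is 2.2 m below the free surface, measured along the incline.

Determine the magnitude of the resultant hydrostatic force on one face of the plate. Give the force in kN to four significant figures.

γ = 1.26 × 9.81 = 12.3606 kN/m³.
The plate makes 24° with the vertical, i.e. θ = 90° − 24° = 66° to the horizontal. Measuring y along the incline from the free-surface line, vertical depth h = y·sinθ with sinθ = 0.913545.
The centroid lies 4.2/2 = 2.1 m below the top edge, so y_c = 2.2 + 2.1 = 4.3 m and h_c = 4.3 × 0.913545 = 3.92824 m.
A = 2.5 × 4.2 = 10.5 m².
Resultant F = γ·h_c·A = 12.3606 × 3.92824 × 10.5 = 509.832 kN.

F ≈ 509.8 kN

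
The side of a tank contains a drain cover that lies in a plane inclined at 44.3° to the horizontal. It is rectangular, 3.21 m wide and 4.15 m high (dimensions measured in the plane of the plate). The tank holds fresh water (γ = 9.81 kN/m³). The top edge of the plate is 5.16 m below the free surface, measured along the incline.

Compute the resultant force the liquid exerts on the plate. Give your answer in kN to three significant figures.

F ≈ 660 kN

γ = 9.81 kN/m³.
Let θ = 44.3° be the plate's angle to the horizontal; measure y along the incline from where the plane meets the free surface. Vertical depth h = y·sinθ with sinθ = 0.698415.
The centroid lies 4.15/2 = 2.075 m below the top edge, so y_c = 5.16 + 2.075 = 7.235 m and h_c = 7.235 × 0.698415 = 5.05303 m.
A = 3.21 × 4.15 = 13.3215 m².
Resultant F = γ·h_c·A = 9.81 × 5.05303 × 13.3215 = 660.35 kN.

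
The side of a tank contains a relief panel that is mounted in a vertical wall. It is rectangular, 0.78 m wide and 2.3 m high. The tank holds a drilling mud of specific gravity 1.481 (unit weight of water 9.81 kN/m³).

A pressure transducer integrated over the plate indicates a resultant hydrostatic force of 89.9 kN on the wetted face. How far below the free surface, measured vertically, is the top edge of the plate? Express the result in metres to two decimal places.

γ = 1.481 × 9.81 = 14.52861 kN/m³.
A = 0.78 × 2.3 = 1.794 m².
From F = γ·h_c·A, the centroid depth is h_c = 89.9/(14.52861 × 1.794) = 3.44916 m.
The centroid lies 2.3/2 = 1.15 m below the top edge, so the top edge sits at h_top = 3.44916 − 1.15 = 2.29916 m below the surface.

d_top ≈ 2.30 m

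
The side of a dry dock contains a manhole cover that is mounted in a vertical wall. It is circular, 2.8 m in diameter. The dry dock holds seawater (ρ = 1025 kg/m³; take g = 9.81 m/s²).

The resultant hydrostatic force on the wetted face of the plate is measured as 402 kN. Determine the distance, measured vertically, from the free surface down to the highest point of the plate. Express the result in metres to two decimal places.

γ = ρg = 1025 × 9.81 / 1000 = 10.05525 kN/m³.
A = π(1.4)² = 6.15752 m².
From F = γ·h_c·A, the centroid depth is h_c = 402/(10.05525 × 6.15752) = 6.49273 m.
The centroid is at the centre, 1.4 m below the top of the plate, so the highest point sits at h_top = 6.49273 − 1.4 = 5.09273 m below the surface.

d_top ≈ 5.09 m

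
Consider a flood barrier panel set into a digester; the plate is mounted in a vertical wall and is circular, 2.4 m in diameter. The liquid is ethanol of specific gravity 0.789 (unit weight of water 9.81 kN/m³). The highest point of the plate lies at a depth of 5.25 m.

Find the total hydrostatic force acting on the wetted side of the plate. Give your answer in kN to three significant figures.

γ = 0.789 × 9.81 = 7.74009 kN/m³.
The centroid is at the centre, 1.2 m below the top of the plate, so the centroid depth is h_c = 5.25 + 1.2 = 6.45 m.
A = π(1.2)² = 4.52389 m².
Resultant F = γ·h_c·A = 7.74009 × 6.45 × 4.52389 = 225.849 kN.

F ≈ 226 kN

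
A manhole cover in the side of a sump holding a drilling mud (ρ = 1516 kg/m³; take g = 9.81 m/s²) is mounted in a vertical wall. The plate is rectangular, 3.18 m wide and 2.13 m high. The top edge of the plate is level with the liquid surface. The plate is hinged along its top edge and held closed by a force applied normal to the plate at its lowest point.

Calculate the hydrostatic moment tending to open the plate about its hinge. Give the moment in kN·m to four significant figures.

γ = ρg = 1516 × 9.81 / 1000 = 14.87196 kN/m³.
The centroid lies 2.13/2 = 1.065 m below the top edge, so the centroid depth is h_c = 1.065 m.
A = 3.18 × 2.13 = 6.7734 m².
Resultant F = γ·h_c·A = 14.87196 × 1.065 × 6.7734 = 107.281 kN.
I_c = b·h³/12 = 3.18 × 2.13³/12 = 2.56085 m⁴.
Centre of pressure: y_p = y_c + I_c/(y_c·A) = 1.065 + 2.56085/(1.065 × 6.7734) = 1.065 + 0.355 = 1.42 m along the plane.
The resultant acts 1.065 + 0.355 = 1.42 m (along the plate) below the hinge at the top edge, so the moment about the hinge is M = F × 1.42 = 107.281 × 1.42 = 152.339 kN·m.

M ≈ 152.3 kN·m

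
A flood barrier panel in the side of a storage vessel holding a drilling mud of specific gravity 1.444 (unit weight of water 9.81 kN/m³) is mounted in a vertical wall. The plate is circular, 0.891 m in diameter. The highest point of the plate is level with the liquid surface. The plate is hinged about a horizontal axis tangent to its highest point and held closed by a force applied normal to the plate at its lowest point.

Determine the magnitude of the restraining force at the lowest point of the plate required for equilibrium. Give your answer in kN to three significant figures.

P ≈ 2.46 kN

γ = 1.444 × 9.81 = 14.16564 kN/m³.
The centroid is at the centre, 0.4455 m below the top of the plate, so the centroid depth is h_c = 0.4455 m.
A = π(0.4455)² = 0.623513 m².
Resultant F = γ·h_c·A = 14.16564 × 0.4455 × 0.623513 = 3.93486 kN.
I_c = πr⁴/4 = π × 0.4455⁴/4 = 0.0309372 m⁴.
Centre of pressure: y_p = y_c + I_c/(y_c·A) = 0.4455 + 0.0309372/(0.4455 × 0.623513) = 0.4455 + 0.111375 = 0.556875 m along the plane.
The resultant acts 0.4455 + 0.111375 = 0.556875 m (along the plate) below the hinge at the top edge, so the moment about the hinge is M = F × 0.556875 = 3.93486 × 0.556875 = 2.19123 kN·m.
A normal force at the bottom, 0.891 m from the hinge, must supply this moment: P = 2.19123/0.891 = 2.45929 kN.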